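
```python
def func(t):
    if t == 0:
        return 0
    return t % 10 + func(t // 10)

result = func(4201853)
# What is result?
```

Sum of digits of 4201853: 3 + 5 + 8 + 1 + 0 + 2 + 4 = 23

Answer: 23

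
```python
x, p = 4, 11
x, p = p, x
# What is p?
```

Trace:
`x, p = 4, 11` → x = 4; p = 11
`x, p = p, x` → x = 11; p = 4
So p = 4

Answer: 4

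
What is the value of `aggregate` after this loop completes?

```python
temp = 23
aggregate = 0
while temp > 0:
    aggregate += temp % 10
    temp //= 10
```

Sum digits of 23
`aggregate` takes the values: 0 → 3 → 5

Answer: 5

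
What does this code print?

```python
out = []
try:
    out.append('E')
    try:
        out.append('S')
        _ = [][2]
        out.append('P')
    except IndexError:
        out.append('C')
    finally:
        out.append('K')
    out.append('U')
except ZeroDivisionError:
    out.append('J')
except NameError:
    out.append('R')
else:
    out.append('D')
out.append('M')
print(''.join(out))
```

Execution trace: 'E' (try body) → 'S' (inner try body) → 'C' (inner except IndexError) → 'K' (inner finally) → 'U' (try body, no exception) → 'D' (else) → 'M' (after the try/except). Output: ESCKUDM

Answer: ESCKUDM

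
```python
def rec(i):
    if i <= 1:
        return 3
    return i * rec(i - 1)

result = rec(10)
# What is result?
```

rec(10) = 10 * 9 * 8 * 7 * 6 * 5 * 4 * 3 * 2 * 3 = 10886400

Answer: 10886400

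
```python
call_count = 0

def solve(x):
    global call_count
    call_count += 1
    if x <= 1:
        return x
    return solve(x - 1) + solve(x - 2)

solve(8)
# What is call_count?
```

Calls(x) = 1 + Calls(x-1) + Calls(x-2); Calls(0)=Calls(1)=1. For x=8 this gives 67.

Answer: 67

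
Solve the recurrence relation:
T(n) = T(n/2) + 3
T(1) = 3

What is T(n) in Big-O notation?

Each step divides n by 2 and adds 3. After log_2(n) steps we reach T(1)=3. So T(n) = 3·log_2(n) + 3 = O(log n).

Answer: O(log n)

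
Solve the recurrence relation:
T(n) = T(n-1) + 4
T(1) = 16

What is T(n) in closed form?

Unrolling: T(n) = T(1) + 4·(n-1) = 16 + 4(n-1) = 4n + 12.

Answer: T(n) = 4n + 12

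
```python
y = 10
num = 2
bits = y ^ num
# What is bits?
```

Trace:
`y = 10` → y = 10
`num = 2` → num = 2
`bits = y ^ num` → bits = 8
So bits = 8

Answer: 8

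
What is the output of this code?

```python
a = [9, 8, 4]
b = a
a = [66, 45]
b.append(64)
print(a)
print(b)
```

Key concept: rebinding vs mutation: a is rebound to a new list, b still points at the original.
Step by step:
`a = [9, 8, 4]` → a = [9, 8, 4]
`b = a` → b = [9, 8, 4] (same object as a)
`a = [66, 45]` → a = [66, 45]
`b.append(64)` → b = [9, 8, 4, 64]
`print(a)` → prints [66, 45]
`print(b)` → prints [9, 8, 4, 64]

Answer:
[66, 45]
[9, 8, 4, 64]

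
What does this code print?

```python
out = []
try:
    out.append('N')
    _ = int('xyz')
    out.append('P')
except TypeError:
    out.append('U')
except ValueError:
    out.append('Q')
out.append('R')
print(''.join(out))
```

Execution trace: 'N' (try body) → 'Q' (except ValueError) → 'R' (after the try/except). Output: NQR

Answer: NQR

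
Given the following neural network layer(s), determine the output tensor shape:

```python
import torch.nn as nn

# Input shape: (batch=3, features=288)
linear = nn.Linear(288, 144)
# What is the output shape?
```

Input: (3, 288) -> Output: (3, 144)

Answer: (3, 144)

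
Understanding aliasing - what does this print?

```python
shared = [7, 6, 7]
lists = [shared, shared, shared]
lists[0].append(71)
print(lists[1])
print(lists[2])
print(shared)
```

Key concept: list of same reference.
Step by step:
`shared = [7, 6, 7]` → shared = [7, 6, 7]
`lists = [shared, shared, shared]` → lists = [[7, 6, 7], [7, 6, 7], [7, 6, 7]]
`lists[0].append(71)` → shared = [7, 6, 7, 71]; lists = [[7, 6, 7, 71], [7, 6, 7, 71], [7, 6, 7, 71]]
`print(lists[1])` → prints [7, 6, 7, 71]
`print(lists[2])` → prints [7, 6, 7, 71]
`print(shared)` → prints [7, 6, 7, 71]

Answer:
[7, 6, 7, 71]
[7, 6, 7, 71]
[7, 6, 7, 71]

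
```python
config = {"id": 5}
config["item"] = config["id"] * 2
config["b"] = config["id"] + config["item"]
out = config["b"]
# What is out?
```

Trace:
`config = {"id": 5}` → config = {'id': 5}
`config["item"] = config["id"] * 2` → config = {'id': 5, 'item': 10}
`config["b"] = config["id"] + config["item"]` → config = {'id': 5, 'item': 10, 'b': 15}
`out = config["b"]` → out = 15
So out = 15

Answer: 15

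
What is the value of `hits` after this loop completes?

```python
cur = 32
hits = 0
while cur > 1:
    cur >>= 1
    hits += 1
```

Count right shifts until 1
`hits` takes the values: 0 → 1 → 2 → 3 → 4 → 5

Answer: 5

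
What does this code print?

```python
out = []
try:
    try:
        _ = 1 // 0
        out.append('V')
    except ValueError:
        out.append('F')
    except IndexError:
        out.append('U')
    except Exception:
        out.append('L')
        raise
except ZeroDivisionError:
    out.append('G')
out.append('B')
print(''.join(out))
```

Execution trace: 'L' (inner except Exception) → 'G' (outer except ZeroDivisionError) → 'B' (after the try/except). Output: LGB

Answer: LGB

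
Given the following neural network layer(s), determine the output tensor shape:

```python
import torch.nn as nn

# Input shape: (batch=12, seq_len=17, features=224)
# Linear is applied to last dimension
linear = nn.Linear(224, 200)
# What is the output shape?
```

Input: (12, 17, 224) -> Output: (12, 17, 200)

Answer: (12, 17, 200)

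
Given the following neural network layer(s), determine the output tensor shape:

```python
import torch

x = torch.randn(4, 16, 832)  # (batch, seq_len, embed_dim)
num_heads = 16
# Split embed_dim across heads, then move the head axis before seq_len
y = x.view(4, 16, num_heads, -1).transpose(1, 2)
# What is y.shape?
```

Input: (4, 16, 832) -> head_dim = 832 // 16 = 52; after view: (4, 16, 16, 52) -> after transpose(1, 2): (4, 16, 16, 52) -> Output: (4, 16, 16, 52)

Answer: (4, 16, 16, 52)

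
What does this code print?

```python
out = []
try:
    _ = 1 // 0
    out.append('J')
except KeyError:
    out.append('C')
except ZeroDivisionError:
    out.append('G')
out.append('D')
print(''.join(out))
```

Execution trace: 'G' (except ZeroDivisionError) → 'D' (after the try/except). Output: GD

Answer: GD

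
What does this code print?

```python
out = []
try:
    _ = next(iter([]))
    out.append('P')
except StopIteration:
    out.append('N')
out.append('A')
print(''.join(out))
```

Execution trace: 'N' (except StopIteration) → 'A' (after the try/except). Output: NA

Answer: NA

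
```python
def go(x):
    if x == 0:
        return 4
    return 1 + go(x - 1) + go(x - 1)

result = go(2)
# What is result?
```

go(x) = 1 + 2·go(x-1), go(0)=4. Closed form: (4+1)·2^2 - 1 = 19.

Answer: 19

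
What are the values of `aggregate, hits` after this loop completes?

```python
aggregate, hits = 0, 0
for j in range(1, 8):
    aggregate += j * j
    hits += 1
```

Sum of squares and count
`aggregate, hits` takes the values: (0, 0) → (1, 0) → (1, 1) → (5, 1) → (5, 2) → (14, 2) → (14, 3) → (30, 3) → (30, 4) → (55, 4) → (55, 5) → (91, 5) → (91, 6) → (140, 6) → (140, 7)

Answer: 140, 7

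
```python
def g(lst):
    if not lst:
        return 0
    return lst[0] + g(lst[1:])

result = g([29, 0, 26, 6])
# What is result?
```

29 + 0 + 26 + 6 + 0 = 61

Answer: 61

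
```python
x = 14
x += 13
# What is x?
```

Trace:
`x = 14` → x = 14
`x += 13` → x = 27
So x = 27

Answer: 27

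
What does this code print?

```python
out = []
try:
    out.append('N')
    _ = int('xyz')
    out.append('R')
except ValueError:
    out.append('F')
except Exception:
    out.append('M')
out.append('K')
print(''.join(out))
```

Execution trace: 'N' (try body) → 'F' (except ValueError) → 'K' (after the try/except). Output: NFK

Answer: NFK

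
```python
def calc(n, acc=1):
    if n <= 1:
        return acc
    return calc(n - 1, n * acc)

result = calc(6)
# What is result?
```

Accumulator trace (n, acc): (6, 1) -> (5, 6) -> (4, 30) -> (3, 120) -> (2, 360) -> (1, 720) -> return 720

Answer: 720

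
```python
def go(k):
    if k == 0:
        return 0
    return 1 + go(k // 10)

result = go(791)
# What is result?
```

Count of digits of 791: 3

Answer: 3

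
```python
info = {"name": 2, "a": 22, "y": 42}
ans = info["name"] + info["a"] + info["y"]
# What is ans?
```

Trace:
`info = {"name": 2, "a": 22, "y": 42}` → info = {'name': 2, 'a': 22, 'y': 42}
`ans = info["name"] + info["a"] + info["y"]` → ans = 66
So ans = 66

Answer: 66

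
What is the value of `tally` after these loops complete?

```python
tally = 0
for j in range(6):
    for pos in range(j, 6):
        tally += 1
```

Upper triangle: 6 + 5 + ... + 1
`tally` takes the values: 0 → 1 → 2 → 3 → 4 → 5 → 6 → 7 → 8 → 9 → 10 → 11 → 12 → 13 → 14 → 15 → 16 → 17 → 18 → 19 → 20 → 21

Answer: 21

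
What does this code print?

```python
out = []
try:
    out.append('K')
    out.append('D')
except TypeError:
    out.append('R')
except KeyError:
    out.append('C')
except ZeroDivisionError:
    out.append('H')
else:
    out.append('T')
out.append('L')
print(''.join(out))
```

Execution trace: 'K' (try body) → 'D' (try body, no exception) → 'T' (else) → 'L' (after the try/except). Output: KDTL

Answer: KDTL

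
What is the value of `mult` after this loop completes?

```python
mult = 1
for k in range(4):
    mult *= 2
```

2^4 = 16
`mult` takes the values: 1 → 2 → 4 → 8 → 16

Answer: 16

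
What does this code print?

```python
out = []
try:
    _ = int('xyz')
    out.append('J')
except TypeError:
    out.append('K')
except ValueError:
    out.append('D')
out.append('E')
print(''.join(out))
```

Execution trace: 'D' (except ValueError) → 'E' (after the try/except). Output: DE

Answer: DE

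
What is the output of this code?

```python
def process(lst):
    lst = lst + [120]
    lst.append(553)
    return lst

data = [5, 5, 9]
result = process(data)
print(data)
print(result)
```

Key concept: rebinding parameter vs mutation.
Step by step:
`data = [5, 5, 9]` → data = [5, 5, 9]
`result = process(data)` → result = [5, 5, 9, 120, 553]
`print(data)` → prints [5, 5, 9]
`print(result)` → prints [5, 5, 9, 120, 553]

Answer:
[5, 5, 9]
[5, 5, 9, 120, 553]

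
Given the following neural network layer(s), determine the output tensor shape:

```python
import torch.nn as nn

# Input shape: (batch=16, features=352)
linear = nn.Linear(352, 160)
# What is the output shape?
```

Input: (16, 352) -> Output: (16, 160)

Answer: (16, 160)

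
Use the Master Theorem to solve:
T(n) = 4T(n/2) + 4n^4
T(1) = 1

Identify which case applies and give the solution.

a=4, b=2, f(n)=4n^4. log_2(4) = 2. Since c=4 > 2 and the regularity condition holds (4(n/2)^4 = (4/2^4)n^4 with 4/2^4 < 1), Case 3 applies: T(n) = Θ(f(n)) = O(n^4).

Answer: O(n^4) - Case 3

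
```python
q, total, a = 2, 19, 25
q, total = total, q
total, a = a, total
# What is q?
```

Trace:
`q, total, a = 2, 19, 25` → q = 2; total = 19; a = 25
`q, total = total, q` → q = 19; total = 2
`total, a = a, total` → total = 25; a = 2
So q = 19

Answer: 19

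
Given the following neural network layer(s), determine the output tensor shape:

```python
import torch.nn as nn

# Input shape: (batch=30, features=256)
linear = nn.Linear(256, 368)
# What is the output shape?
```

Input: (30, 256) -> Output: (30, 368)

Answer: (30, 368)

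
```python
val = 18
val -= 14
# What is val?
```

Trace:
`val = 18` → val = 18
`val -= 14` → val = 4
So val = 4

Answer: 4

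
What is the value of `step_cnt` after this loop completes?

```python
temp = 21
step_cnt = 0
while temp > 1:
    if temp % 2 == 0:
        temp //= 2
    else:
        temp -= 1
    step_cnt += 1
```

Steps to reduce 21 to 1
`step_cnt` takes the values: 0 → 1 → 2 → 3 → 4 → 5 → 6

Answer: 6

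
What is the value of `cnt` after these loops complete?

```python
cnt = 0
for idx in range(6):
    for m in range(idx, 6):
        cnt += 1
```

Upper triangle: 6 + 5 + ... + 1
`cnt` takes the values: 0 → 1 → 2 → 3 → 4 → 5 → 6 → 7 → 8 → 9 → 10 → 11 → 12 → 13 → 14 → 15 → 16 → 17 → 18 → 19 → 20 → 21

Answer: 21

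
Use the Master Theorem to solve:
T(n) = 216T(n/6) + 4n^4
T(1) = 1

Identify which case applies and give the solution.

a=216, b=6, f(n)=4n^4. log_6(216) = 3. Since c=4 > 3 and the regularity condition holds (216(n/6)^4 = (216/6^4)n^4 with 216/6^4 < 1), Case 3 applies: T(n) = Θ(f(n)) = O(n^4).

Answer: O(n^4) - Case 3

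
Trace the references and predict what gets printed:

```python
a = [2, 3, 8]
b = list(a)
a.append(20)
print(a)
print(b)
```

Key concept: list() constructor creates copy.
Step by step:
`a = [2, 3, 8]` → a = [2, 3, 8]
`b = list(a)` → b = [2, 3, 8]
`a.append(20)` → a = [2, 3, 8, 20]
`print(a)` → prints [2, 3, 8, 20]
`print(b)` → prints [2, 3, 8]

Answer:
[2, 3, 8, 20]
[2, 3, 8]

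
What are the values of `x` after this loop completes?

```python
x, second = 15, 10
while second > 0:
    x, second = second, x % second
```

GCD of 15 and 10
`x` takes the values: 15 → 10 → 5

Answer: 5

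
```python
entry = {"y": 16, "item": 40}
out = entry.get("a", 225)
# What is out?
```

Trace:
`entry = {"y": 16, "item": 40}` → entry = {'y': 16, 'item': 40}
`out = entry.get("a", 225)` → out = 225
So out = 225

Answer: 225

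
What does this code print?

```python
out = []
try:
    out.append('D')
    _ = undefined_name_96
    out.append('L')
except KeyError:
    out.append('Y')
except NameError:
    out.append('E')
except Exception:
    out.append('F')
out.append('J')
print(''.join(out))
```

Execution trace: 'D' (try body) → 'E' (except NameError) → 'J' (after the try/except). Output: DEJ

Answer: DEJ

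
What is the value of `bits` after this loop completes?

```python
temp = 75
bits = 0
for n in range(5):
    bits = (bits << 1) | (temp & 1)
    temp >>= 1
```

Reverse lowest 5 bits of 75
`bits` takes the values: 0 → 1 → 3 → 6 → 13 → 26

Answer: 26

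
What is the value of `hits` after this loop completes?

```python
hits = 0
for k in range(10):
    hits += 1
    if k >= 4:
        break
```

Loop breaks when k reaches 4, hits is 5
`hits` takes the values: 0 → 1 → 2 → 3 → 4 → 5

Answer: 5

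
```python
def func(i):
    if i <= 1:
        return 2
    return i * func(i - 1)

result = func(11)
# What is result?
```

func(11) = 11 * 10 * 9 * 8 * 7 * 6 * 5 * 4 * 3 * 2 * 2 = 79833600

Answer: 79833600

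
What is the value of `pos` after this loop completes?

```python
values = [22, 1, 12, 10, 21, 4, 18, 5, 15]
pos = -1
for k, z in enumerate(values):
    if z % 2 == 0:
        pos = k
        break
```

First even number index in [22, 1, 12, 10, 21, 4, 18, 5, 15]
`pos` takes the values: -1 → 0

Answer: 0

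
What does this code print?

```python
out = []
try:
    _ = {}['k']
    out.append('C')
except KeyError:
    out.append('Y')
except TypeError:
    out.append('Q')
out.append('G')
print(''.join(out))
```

Execution trace: 'Y' (except KeyError) → 'G' (after the try/except). Output: YG

Answer: YG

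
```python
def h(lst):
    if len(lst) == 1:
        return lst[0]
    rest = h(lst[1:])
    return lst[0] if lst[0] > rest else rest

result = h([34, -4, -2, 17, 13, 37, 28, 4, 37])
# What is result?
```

Recursive max over [34, -4, -2, 17, 13, 37, 28, 4, 37] = 37

Answer: 37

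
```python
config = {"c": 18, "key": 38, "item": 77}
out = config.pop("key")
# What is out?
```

Trace:
`config = {"c": 18, "key": 38, "item": 77}` → config = {'c': 18, 'key': 38, 'item': 77}
`out = config.pop("key")` → config = {'c': 18, 'item': 77}; out = 38
So out = 38

Answer: 38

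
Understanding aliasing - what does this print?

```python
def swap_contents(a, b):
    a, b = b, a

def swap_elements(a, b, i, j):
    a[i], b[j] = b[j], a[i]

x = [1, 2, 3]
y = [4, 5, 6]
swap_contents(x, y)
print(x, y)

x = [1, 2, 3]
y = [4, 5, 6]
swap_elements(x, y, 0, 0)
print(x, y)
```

Key concept: parameter rebinding vs mutation.
Step by step:
`x = [1, 2, 3]` → x = [1, 2, 3]
`y = [4, 5, 6]` → y = [4, 5, 6]
`swap_contents(x, y)` → no visible change to tracked variables
`print(x, y)` → prints [1, 2, 3] [4, 5, 6]
`x = [1, 2, 3]` → x = [1, 2, 3]
`y = [4, 5, 6]` → y = [4, 5, 6]
`swap_elements(x, y, 0, 0)` → x = [4, 2, 3]; y = [1, 5, 6]
`print(x, y)` → prints [4, 2, 3] [1, 5, 6]

Answer:
[1, 2, 3] [4, 5, 6]
[4, 2, 3] [1, 5, 6]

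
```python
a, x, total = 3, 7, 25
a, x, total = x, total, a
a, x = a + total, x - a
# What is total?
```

Trace:
`a, x, total = 3, 7, 25` → a = 3; x = 7; total = 25
`a, x, total = x, total, a` → a = 7; x = 25; total = 3
`a, x = a + total, x - a` → a = 10; x = 18
So total = 3

Answer: 3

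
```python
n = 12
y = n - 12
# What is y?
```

Trace:
`n = 12` → n = 12
`y = n - 12` → y = 0
So y = 0

Answer: 0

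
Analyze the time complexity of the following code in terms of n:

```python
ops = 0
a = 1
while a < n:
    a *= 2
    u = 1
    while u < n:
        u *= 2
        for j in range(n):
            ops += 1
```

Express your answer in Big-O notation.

Each loop level contributes: log n × log n × n. Multiplying the contributions gives O(n log² n).

Answer: O(n log² n)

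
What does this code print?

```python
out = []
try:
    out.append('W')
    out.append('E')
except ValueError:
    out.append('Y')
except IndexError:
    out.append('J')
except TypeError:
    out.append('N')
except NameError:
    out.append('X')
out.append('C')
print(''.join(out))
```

Execution trace: 'W' (try body) → 'E' (try body, no exception) → 'C' (after the try/except). Output: WEC

Answer: WEC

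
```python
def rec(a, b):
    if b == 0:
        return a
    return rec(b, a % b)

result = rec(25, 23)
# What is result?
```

rec(25, 23) -> rec(23, 2) -> rec(2, 1) -> rec(1, 0) -> 1

Answer: 1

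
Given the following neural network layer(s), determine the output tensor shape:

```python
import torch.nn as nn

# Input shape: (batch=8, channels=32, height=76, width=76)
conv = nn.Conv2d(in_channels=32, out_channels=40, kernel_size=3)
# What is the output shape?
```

Input: (8, 32, 76, 76) -> Output: (8, 40, 74, 74)

Answer: (8, 40, 74, 74)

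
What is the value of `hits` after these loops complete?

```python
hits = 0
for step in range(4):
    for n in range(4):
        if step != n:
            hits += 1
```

4² - 4 (exclude diagonal)
`hits` takes the values: 0 → 1 → 2 → 3 → 4 → 5 → 6 → 7 → 8 → 9 → 10 → 11 → 12

Answer: 12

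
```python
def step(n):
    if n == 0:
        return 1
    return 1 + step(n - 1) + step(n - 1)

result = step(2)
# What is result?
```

step(n) = 1 + 2·step(n-1), step(0)=1. Closed form: (1+1)·2^2 - 1 = 7.

Answer: 7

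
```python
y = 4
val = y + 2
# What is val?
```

Trace:
`y = 4` → y = 4
`val = y + 2` → val = 6
So val = 6

Answer: 6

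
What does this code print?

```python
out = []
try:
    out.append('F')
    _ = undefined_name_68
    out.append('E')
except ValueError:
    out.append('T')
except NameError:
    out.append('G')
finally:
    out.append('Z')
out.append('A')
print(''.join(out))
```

Execution trace: 'F' (try body) → 'G' (except NameError) → 'Z' (finally) → 'A' (after the try/except). Output: FGZA

Answer: FGZA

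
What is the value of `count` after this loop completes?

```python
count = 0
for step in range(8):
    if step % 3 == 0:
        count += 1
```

Count numbers divisible by 3 in range(8)
`count` takes the values: 0 → 1 → 2 → 3

Answer: 3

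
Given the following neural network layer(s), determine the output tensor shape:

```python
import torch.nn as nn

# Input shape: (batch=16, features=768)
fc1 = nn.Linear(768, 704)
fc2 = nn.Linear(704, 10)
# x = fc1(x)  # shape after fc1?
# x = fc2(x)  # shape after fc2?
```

Input: (16, 768) -> after fc1: (16, 704) -> Output: (16, 10)

Answer: (16, 10)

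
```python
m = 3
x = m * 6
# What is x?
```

Trace:
`m = 3` → m = 3
`x = m * 6` → x = 18
So x = 18

Answer: 18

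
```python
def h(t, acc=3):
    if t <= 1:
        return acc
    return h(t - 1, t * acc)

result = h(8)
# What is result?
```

Accumulator trace (n, acc): (8, 3) -> (7, 24) -> (6, 168) -> (5, 1008) -> (4, 5040) -> (3, 20160) -> (2, 60480) -> (1, 120960) -> return 120960

Answer: 120960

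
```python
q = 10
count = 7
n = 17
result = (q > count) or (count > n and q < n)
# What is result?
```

Trace:
`q = 10` → q = 10
`count = 7` → count = 7
`n = 17` → n = 17
`result = (q > count) or (count > n and q < n)` → result = True
So result = True

Answer: True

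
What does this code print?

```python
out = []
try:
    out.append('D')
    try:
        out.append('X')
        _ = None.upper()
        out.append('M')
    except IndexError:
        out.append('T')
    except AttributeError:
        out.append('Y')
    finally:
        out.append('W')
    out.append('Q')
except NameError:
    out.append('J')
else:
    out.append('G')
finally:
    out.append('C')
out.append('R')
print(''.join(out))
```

Execution trace: 'D' (try body) → 'X' (inner try body) → 'Y' (inner except AttributeError) → 'W' (inner finally) → 'Q' (try body, no exception) → 'G' (else) → 'C' (finally) → 'R' (after the try/except). Output: DXYWQGCR

Answer: DXYWQGCR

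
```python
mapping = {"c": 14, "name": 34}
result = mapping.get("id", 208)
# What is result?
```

Trace:
`mapping = {"c": 14, "name": 34}` → mapping = {'c': 14, 'name': 34}
`result = mapping.get("id", 208)` → result = 208
So result = 208

Answer: 208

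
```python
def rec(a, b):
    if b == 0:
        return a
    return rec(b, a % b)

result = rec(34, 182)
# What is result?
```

rec(34, 182) -> rec(182, 34) -> rec(34, 12) -> rec(12, 10) -> rec(10, 2) -> rec(2, 0) -> 2

Answer: 2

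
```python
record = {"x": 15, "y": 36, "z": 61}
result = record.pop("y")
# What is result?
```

Trace:
`record = {"x": 15, "y": 36, "z": 61}` → record = {'x': 15, 'y': 36, 'z': 61}
`result = record.pop("y")` → record = {'x': 15, 'z': 61}; result = 36
So result = 36

Answer: 36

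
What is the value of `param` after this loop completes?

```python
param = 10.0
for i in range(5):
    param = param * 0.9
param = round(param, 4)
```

Exponential decay: 10.0 * 0.9^5
`param` takes the values: 10.0 → 9.0 → 8.1 → 7.29 → 6.561 → 5.9049

Answer: 5.9049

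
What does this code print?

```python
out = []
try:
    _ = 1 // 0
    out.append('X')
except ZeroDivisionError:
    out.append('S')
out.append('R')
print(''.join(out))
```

Execution trace: 'S' (except ZeroDivisionError) → 'R' (after the try/except). Output: SR

Answer: SR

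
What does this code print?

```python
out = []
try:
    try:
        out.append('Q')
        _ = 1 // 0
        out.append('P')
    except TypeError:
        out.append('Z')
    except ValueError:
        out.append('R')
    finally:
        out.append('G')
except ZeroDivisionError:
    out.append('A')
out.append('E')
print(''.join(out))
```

Execution trace: 'Q' (try body) → 'G' (finally) → 'A' (outer except ZeroDivisionError) → 'E' (after the try/except). Output: QGAE

Answer: QGAE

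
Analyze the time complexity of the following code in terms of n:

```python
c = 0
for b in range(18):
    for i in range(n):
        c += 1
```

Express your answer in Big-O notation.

Each loop level contributes: 1 × n. Multiplying the contributions gives O(n).

Answer: O(n)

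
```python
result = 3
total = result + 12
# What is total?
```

Trace:
`result = 3` → result = 3
`total = result + 12` → total = 15
So total = 15

Answer: 15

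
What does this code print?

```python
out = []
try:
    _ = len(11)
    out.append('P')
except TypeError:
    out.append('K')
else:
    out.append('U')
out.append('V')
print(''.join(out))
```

Execution trace: 'K' (except TypeError) → 'V' (after the try/except). Output: KV

Answer: KV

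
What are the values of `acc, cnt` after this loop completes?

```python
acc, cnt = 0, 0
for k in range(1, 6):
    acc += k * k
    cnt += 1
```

Sum of squares and count
`acc, cnt` takes the values: (0, 0) → (1, 0) → (1, 1) → (5, 1) → (5, 2) → (14, 2) → (14, 3) → (30, 3) → (30, 4) → (55, 4) → (55, 5)

Answer: 55, 5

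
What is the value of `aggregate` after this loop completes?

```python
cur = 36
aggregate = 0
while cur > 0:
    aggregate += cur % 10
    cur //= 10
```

Sum digits of 36
`aggregate` takes the values: 0 → 6 → 9

Answer: 9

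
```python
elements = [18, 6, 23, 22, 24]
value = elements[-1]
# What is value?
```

Trace:
`elements = [18, 6, 23, 22, 24]` → elements = [18, 6, 23, 22, 24]
`value = elements[-1]` → value = 24
So value = 24

Answer: 24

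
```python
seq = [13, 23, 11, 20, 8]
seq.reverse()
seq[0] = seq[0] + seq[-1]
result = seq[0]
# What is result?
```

Trace:
`seq = [13, 23, 11, 20, 8]` → seq = [13, 23, 11, 20, 8]
`seq.reverse()` → seq = [8, 20, 11, 23, 13]
`seq[0] = seq[0] + seq[-1]` → seq = [21, 20, 11, 23, 13]
`result = seq[0]` → result = 21
So result = 21

Answer: 21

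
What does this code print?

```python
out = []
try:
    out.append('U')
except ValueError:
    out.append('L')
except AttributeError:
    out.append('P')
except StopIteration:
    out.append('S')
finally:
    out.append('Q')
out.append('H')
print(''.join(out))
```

Execution trace: 'U' (try body, no exception) → 'Q' (finally) → 'H' (after the try/except). Output: UQH

Answer: UQH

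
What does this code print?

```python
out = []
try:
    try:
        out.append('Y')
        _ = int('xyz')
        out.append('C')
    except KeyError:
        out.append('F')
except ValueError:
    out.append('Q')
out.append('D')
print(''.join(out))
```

Execution trace: 'Y' (inner try body) → 'Q' (outer except ValueError) → 'D' (after the try/except). Output: YQD

Answer: YQD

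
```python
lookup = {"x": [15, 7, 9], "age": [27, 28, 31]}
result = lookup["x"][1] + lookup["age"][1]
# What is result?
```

Trace:
`lookup = {"x": [15, 7, 9], "age": [27, 28, 31]}` → lookup = {'x': [15, 7, 9], 'age': [27, 28, 31]}
`result = lookup["x"][1] + lookup["age"][1]` → result = 35
So result = 35

Answer: 35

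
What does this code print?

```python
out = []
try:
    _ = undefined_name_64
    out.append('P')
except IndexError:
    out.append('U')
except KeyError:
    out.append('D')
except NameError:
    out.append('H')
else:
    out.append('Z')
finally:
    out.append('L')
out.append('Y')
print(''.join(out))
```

Execution trace: 'H' (except NameError) → 'L' (finally) → 'Y' (after the try/except). Output: HLY

Answer: HLY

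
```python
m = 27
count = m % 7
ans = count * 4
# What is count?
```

Trace:
`m = 27` → m = 27
`count = m % 7` → count = 6
`ans = count * 4` → ans = 24
So count = 6

Answer: 6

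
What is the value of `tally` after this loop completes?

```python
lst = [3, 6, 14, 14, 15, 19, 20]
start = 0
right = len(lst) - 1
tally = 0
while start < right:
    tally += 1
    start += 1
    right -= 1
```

Iterations until pointers meet (list length 7)
`tally` takes the values: 0 → 1 → 2 → 3

Answer: 3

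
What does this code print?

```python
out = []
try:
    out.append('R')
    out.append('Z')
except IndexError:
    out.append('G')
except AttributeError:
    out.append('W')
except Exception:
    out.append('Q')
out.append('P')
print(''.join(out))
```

Execution trace: 'R' (try body) → 'Z' (try body, no exception) → 'P' (after the try/except). Output: RZP

Answer: RZP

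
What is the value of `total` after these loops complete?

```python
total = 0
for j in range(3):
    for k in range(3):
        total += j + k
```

Sum of all j+k for j,k in 3x3
`total` takes the values: 0 → 1 → 3 → 4 → 6 → 9 → 11 → 14 → 18

Answer: 18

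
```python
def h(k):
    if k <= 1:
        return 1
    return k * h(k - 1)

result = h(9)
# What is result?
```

h(9) = 9 * 8 * 7 * 6 * 5 * 4 * 3 * 2 * 1 = 362880

Answer: 362880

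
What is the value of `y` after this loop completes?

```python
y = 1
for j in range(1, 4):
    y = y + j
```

Start at 1, add 1 through 3
`y` takes the values: 1 → 2 → 4 → 7

Answer: 7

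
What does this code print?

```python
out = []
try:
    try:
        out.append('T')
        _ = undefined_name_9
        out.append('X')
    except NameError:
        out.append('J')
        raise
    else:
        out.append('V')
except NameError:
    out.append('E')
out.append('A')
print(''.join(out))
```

Execution trace: 'T' (inner try body) → 'J' (inner except NameError) → 'E' (outer except NameError) → 'A' (after the try/except). Output: TJEA

Answer: TJEA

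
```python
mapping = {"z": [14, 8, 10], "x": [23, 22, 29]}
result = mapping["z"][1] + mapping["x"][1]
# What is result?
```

Trace:
`mapping = {"z": [14, 8, 10], "x": [23, 22, 29]}` → mapping = {'z': [14, 8, 10], 'x': [23, 22, 29]}
`result = mapping["z"][1] + mapping["x"][1]` → result = 30
So result = 30

Answer: 30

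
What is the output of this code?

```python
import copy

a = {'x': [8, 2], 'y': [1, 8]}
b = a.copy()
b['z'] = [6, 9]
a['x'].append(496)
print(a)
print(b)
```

Key concept: shallow copy of dict with mutable values.
Step by step:
`a = {'x': [8, 2], 'y': [1, 8]}` → a = {'x': [8, 2], 'y': [1, 8]}
`b = a.copy()` → b = {'x': [8, 2], 'y': [1, 8]}
`b['z'] = [6, 9]` → b = {'x': [8, 2], 'y': [1, 8], 'z': [6, 9]}
`a['x'].append(496)` → a = {'x': [8, 2, 496], 'y': [1, 8]}; b = {'x': [8, 2, 496], 'y': [1, 8], 'z': [6, 9]}
`print(a)` → prints {'x': [8, 2, 496], 'y': [1, 8]}
`print(b)` → prints {'x': [8, 2, 496], 'y': [1, 8], 'z': [6, 9]}

Answer:
{'x': [8, 2, 496], 'y': [1, 8]}
{'x': [8, 2, 496], 'y': [1, 8], 'z': [6, 9]}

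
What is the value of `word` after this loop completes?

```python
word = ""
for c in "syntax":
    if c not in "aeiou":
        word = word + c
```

Remove vowels from 'syntax'
`word` takes the values: "" → "s" → "sy" → "syn" → "synt" → "syntx"

Answer: "syntx"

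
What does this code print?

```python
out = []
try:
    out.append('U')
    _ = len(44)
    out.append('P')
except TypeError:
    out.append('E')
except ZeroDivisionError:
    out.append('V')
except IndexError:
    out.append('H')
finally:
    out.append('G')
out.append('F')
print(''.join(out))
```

Execution trace: 'U' (try body) → 'E' (except TypeError) → 'G' (finally) → 'F' (after the try/except). Output: UEGF

Answer: UEGF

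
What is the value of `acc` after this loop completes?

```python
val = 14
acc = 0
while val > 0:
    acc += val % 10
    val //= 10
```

Sum digits of 14
`acc` takes the values: 0 → 4 → 5

Answer: 5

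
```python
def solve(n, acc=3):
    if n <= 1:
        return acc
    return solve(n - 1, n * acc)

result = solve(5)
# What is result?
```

Accumulator trace (n, acc): (5, 3) -> (4, 15) -> (3, 60) -> (2, 180) -> (1, 360) -> return 360

Answer: 360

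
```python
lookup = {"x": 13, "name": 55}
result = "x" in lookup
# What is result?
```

Trace:
`lookup = {"x": 13, "name": 55}` → lookup = {'x': 13, 'name': 55}
`result = "x" in lookup` → result = True
So result = True

Answer: True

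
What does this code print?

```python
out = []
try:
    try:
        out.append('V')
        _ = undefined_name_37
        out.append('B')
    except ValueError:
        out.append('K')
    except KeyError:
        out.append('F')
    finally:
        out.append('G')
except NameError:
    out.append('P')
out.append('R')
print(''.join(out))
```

Execution trace: 'V' (try body) → 'G' (finally) → 'P' (outer except NameError) → 'R' (after the try/except). Output: VGPR

Answer: VGPR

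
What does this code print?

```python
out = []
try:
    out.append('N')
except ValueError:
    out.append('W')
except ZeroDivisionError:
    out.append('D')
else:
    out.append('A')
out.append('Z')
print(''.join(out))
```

Execution trace: 'N' (try body, no exception) → 'A' (else) → 'Z' (after the try/except). Output: NAZ

Answer: NAZ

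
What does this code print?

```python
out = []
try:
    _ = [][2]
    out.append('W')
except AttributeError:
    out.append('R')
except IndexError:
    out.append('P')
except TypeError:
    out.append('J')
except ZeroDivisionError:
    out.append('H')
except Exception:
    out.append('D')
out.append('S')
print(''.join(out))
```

Execution trace: 'P' (except IndexError) → 'S' (after the try/except). Output: PS

Answer: PS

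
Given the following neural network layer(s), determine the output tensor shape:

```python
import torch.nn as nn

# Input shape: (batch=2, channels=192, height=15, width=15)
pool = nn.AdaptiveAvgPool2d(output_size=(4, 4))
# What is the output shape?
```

Input: (2, 192, 15, 15) -> Output: (2, 192, 4, 4)

Answer: (2, 192, 4, 4)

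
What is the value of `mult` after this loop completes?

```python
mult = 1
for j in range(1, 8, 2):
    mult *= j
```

Product of 1, 3, 5, ... up to 7
`mult` takes the values: 1 → 3 → 15 → 105

Answer: 105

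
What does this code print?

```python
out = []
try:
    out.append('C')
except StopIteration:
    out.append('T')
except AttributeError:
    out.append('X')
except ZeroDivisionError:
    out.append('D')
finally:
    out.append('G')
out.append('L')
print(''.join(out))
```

Execution trace: 'C' (try body, no exception) → 'G' (finally) → 'L' (after the try/except). Output: CGL

Answer: CGL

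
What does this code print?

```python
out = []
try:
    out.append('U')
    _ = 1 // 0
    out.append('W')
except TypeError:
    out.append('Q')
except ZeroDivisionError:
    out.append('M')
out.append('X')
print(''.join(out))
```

Execution trace: 'U' (try body) → 'M' (except ZeroDivisionError) → 'X' (after the try/except). Output: UMX

Answer: UMX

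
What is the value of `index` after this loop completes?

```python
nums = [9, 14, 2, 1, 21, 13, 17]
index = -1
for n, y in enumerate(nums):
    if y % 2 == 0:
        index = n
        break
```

First even number index in [9, 14, 2, 1, 21, 13, 17]
`index` takes the values: -1 → 1

Answer: 1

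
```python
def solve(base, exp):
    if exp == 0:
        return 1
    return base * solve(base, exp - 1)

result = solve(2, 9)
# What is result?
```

solve(2, 9) = 2 * 2 * 2 * 2 * 2 * 2 * 2 * 2 * 2 = 512

Answer: 512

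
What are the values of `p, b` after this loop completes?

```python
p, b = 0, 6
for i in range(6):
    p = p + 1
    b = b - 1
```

p goes 0→6, b goes 6→0
`p, b` takes the values: (0, 6) → (1, 6) → (1, 5) → (2, 5) → (2, 4) → (3, 4) → (3, 3) → (4, 3) → (4, 2) → (5, 2) → (5, 1) → (6, 1) → (6, 0)

Answer: 6, 0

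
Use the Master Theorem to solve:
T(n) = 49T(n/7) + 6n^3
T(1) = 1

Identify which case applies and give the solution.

a=49, b=7, f(n)=6n^3. log_7(49) = 2. Since c=3 > 2 and the regularity condition holds (49(n/7)^3 = (49/7^3)n^3 with 49/7^3 < 1), Case 3 applies: T(n) = Θ(f(n)) = O(n^3).

Answer: O(n^3) - Case 3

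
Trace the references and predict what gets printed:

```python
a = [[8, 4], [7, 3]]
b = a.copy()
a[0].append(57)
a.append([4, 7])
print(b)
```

Key concept: shallow copy with nested lists.
Step by step:
`a = [[8, 4], [7, 3]]` → a = [[8, 4], [7, 3]]
`b = a.copy()` → b = [[8, 4], [7, 3]]
`a[0].append(57)` → a = [[8, 4, 57], [7, 3]]; b = [[8, 4, 57], [7, 3]]
`a.append([4, 7])` → a = [[8, 4, 57], [7, 3], [4, 7]]
`print(b)` → prints [[8, 4, 57], [7, 3]]

Answer: [[8, 4, 57], [7, 3]]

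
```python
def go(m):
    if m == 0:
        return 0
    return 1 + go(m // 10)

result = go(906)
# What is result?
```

Count of digits of 906: 3

Answer: 3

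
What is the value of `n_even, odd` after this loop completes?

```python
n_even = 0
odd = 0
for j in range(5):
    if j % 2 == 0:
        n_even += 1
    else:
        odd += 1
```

Count evens and odds in range(5)
`n_even, odd` takes the values: (0, 0) → (1, 0) → (1, 1) → (2, 1) → (2, 2) → (3, 2)

Answer: 3, 2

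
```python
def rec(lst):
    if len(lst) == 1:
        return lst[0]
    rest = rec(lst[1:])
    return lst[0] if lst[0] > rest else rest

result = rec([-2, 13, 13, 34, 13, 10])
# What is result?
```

Recursive max over [-2, 13, 13, 34, 13, 10] = 34

Answer: 34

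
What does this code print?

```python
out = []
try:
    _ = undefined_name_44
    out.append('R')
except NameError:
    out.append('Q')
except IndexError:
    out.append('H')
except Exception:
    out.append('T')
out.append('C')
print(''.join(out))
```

Execution trace: 'Q' (except NameError) → 'C' (after the try/except). Output: QC

Answer: QC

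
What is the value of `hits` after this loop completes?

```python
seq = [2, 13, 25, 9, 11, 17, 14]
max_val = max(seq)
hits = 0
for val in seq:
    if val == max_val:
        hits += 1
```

Count of max value 25 in [2, 13, 25, 9, 11, 17, 14]
`hits` takes the values: 0 → 1

Answer: 1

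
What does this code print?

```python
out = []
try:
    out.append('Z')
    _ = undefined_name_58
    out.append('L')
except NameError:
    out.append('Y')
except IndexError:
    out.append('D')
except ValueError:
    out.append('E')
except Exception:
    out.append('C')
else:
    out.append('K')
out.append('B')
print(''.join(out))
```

Execution trace: 'Z' (try body) → 'Y' (except NameError) → 'B' (after the try/except). Output: ZYB

Answer: ZYB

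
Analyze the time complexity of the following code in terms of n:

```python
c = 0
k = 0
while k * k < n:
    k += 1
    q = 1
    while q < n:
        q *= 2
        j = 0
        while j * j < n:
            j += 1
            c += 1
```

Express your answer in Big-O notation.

Each loop level contributes: √n × log n × √n. Multiplying the contributions gives O(n log n).

Answer: O(n log n)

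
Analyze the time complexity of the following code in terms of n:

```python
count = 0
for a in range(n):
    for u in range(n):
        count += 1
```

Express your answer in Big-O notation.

Each loop level contributes: n × n. Multiplying the contributions gives O(n^2).

Answer: O(n^2)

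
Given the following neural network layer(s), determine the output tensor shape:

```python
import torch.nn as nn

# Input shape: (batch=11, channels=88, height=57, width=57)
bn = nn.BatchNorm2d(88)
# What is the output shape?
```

Input: (11, 88, 57, 57) -> Output: (11, 88, 57, 57)

Answer: (11, 88, 57, 57)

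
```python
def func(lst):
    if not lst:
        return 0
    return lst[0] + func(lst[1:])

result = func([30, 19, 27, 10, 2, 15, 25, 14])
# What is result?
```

30 + 19 + 27 + 10 + 2 + 15 + 25 + 14 + 0 = 142

Answer: 142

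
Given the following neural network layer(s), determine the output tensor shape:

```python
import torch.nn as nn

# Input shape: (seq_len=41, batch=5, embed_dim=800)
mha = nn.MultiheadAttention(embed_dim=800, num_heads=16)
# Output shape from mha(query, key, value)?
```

Input: (41, 5, 800) -> Output: (41, 5, 800)

Answer: (41, 5, 800)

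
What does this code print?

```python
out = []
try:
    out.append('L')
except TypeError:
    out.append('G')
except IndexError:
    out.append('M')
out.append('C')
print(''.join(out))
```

Execution trace: 'L' (try body, no exception) → 'C' (after the try/except). Output: LC

Answer: LC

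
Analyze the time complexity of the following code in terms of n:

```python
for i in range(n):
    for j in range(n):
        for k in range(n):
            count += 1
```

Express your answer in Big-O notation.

This is Triple nested loop. Time complexity: O(n³).

Answer: O(n³)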